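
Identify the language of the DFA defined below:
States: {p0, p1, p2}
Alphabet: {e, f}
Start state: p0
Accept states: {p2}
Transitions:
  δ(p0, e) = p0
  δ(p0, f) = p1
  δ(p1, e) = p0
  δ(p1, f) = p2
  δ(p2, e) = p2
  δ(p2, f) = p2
Testing a few strings:
  'e' → reject
  'effe' → accept
  'efee' → reject
  'fe' → reject
State roles: p0=no progress toward ff; p1=one trailing f; p2=substring ff seen
All strings over {e,f} containing the substring ff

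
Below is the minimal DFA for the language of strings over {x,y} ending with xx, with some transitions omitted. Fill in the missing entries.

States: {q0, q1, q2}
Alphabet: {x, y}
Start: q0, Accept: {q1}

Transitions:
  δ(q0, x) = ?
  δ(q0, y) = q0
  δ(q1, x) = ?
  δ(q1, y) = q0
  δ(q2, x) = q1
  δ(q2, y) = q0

From the language and accept set, identify what each state tracks — q0: last symbol not x; q1: two trailing x's; q2: one trailing x.
Each missing δ(q, a) is the state matching the new tracked value after reading a.
δ(q0, x) = q2; δ(q1, x) = q1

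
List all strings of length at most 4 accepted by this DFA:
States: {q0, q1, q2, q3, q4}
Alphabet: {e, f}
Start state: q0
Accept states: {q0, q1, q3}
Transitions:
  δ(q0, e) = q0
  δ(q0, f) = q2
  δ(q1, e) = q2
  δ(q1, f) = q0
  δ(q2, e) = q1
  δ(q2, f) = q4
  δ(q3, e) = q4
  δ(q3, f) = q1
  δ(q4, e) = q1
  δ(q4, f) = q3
ε, e, ee, fe, eee, efe, fef, ffe, fff, eeee, eefe, efef, effe, efff, feee, fefe, ffef, ffff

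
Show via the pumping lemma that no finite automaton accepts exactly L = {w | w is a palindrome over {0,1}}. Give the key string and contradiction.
Assume L is regular with pumping length p. Idea: pumping the leading 0-block breaks the symmetry.
Choose s = 0^p 1 0^p (a palindrome of length 2p+1 ≥ p). By the pumping lemma, s = xyz with |xy| ≤ p, |y| > 0, so y = 0^k with k > 0 (xy lies entirely in the first 0^p). Then xy²z = 0^(p+k) 1 0^p, which is not a palindrome since p+k ≠ p.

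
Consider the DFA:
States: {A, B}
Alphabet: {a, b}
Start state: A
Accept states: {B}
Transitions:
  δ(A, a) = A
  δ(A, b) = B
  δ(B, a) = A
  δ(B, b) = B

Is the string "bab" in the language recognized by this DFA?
Processing string "bab":
  A --b--> B
  B --a--> A
  A --b--> B
Final state: B
Accept states: {B}
Yes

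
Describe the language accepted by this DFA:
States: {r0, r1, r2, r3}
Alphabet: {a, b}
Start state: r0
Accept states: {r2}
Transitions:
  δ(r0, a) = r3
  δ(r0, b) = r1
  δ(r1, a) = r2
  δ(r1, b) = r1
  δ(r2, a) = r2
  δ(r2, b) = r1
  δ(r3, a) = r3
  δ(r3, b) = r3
Testing a few strings:
  'b' → reject
  'a' → reject
  'aaa' → reject
  'abab' → reject
State roles: r0=no input read; r1=started with b, last symbol b; r2=started with b, last symbol a; r3=started with a (dead)
All strings over {a,b} that start with b and end with a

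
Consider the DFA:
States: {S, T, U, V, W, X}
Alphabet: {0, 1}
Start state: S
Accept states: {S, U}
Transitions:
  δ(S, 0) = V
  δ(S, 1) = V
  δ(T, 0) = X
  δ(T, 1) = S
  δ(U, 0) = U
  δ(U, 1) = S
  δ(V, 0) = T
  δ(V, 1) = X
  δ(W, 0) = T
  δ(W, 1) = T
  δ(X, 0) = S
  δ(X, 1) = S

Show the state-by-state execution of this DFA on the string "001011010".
read '0': S → V
  read '0': V → T
  read '1': T → S
  read '0': S → V
  read '1': V → X
  read '1': X → S
  read '0': S → V
  read '1': V → X
  read '0': X → S
S -> V -> T -> S -> V -> X -> S -> V -> X -> S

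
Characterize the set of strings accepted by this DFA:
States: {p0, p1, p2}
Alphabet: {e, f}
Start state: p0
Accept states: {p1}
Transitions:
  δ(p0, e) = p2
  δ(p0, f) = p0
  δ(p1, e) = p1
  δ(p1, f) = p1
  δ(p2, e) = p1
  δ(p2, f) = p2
Testing a few strings:
  'e' → reject
  'eef' → accept
  'ffe' → reject
  'eeff' → accept
State roles: p0=zero e's seen; p1=≥ two e's seen; p2=one e seen
All strings over {e,f} containing at least two e's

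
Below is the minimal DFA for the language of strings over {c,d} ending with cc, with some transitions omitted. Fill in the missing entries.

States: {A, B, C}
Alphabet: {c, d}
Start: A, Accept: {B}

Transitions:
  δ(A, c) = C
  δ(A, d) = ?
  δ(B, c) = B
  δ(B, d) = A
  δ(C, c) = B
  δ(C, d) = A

From the language and accept set, identify what each state tracks — A: last symbol not c; B: two trailing c's; C: one trailing c.
Each missing δ(q, a) is the state matching the new tracked value after reading a.
δ(A, d) = A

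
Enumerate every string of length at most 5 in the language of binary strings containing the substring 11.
11, 011, 110, 111, 0011, 0110, 0111, 1011, 1100, 1101, 1110, 1111, 00011, 00110, 00111, 01011, 01100, 01101, 01110, 01111, 10011, 10110, 10111, 11000, 11001, 11010, 11011, 11100, 11101, 11110, 11111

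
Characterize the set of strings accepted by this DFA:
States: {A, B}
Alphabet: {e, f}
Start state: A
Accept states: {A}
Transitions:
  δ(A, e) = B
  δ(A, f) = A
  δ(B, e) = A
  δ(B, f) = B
Testing a few strings:
  'fe' → reject
  'ee' → accept
  'fff' → accept
  'e' → reject
State roles: A=even number of e's so far; B=odd number of e's so far
All strings over {e,f} with an even number of e's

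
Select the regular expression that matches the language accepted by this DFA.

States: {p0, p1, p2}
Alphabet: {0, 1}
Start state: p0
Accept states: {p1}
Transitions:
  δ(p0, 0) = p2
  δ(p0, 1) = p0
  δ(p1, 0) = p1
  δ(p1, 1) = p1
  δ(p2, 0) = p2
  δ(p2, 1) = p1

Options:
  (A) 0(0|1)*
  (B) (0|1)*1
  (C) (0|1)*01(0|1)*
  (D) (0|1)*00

Check each option against the DFA on short strings; one disagreement eliminates an option:
  (A) 0(0|1)*: on '0' the DFA goes p0 → p2 and rejects (p2 ∉ Accept), but the regex matches it → eliminate
  (B) (0|1)*1: on '1' the DFA goes p0 → p0 and rejects (p0 ∉ Accept), but the regex matches it → eliminate
  (C) (0|1)*01(0|1)*: agrees with the DFA on every string of length ≤ 6
  (D) (0|1)*00: on '00' the DFA goes p0 → p2 → p2 and rejects (p2 ∉ Accept), but the regex matches it → eliminate
Only (C) is consistent with the DFA.
(C) (0|1)*01(0|1)*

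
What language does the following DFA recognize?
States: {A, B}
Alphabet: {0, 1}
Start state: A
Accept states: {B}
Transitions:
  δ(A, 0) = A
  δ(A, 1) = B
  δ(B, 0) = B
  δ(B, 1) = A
Testing a few strings:
  '01' → accept
  '10' → accept
  '0' → reject
  '1' → accept
State roles: A=even number of 1's so far; B=odd number of 1's so far
All binary strings with an odd number of 1's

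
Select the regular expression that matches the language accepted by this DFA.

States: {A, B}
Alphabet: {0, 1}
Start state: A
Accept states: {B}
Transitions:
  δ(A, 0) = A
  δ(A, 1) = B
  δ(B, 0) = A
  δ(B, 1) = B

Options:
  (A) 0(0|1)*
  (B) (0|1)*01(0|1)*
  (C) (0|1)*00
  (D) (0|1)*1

Check each option against the DFA on short strings; one disagreement eliminates an option:
  (A) 0(0|1)*: on '0' the DFA goes A → A and rejects (A ∉ Accept), but the regex matches it → eliminate
  (B) (0|1)*01(0|1)*: on '1' the DFA goes A → B and accepts (B ∈ Accept), but the regex does not match it → eliminate
  (C) (0|1)*00: on '1' the DFA goes A → B and accepts (B ∈ Accept), but the regex does not match it → eliminate
  (D) (0|1)*1: agrees with the DFA on every string of length ≤ 6
Only (D) is consistent with the DFA.
(D) (0|1)*1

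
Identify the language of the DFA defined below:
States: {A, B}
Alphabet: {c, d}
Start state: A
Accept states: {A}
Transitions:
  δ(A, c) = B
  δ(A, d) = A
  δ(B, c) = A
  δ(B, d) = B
Testing a few strings:
  'ddc' → reject
  'dd' → accept
  'cd' → reject
  'dc' → reject
State roles: A=even number of c's so far; B=odd number of c's so far
All strings over {c,d} with an even number of c's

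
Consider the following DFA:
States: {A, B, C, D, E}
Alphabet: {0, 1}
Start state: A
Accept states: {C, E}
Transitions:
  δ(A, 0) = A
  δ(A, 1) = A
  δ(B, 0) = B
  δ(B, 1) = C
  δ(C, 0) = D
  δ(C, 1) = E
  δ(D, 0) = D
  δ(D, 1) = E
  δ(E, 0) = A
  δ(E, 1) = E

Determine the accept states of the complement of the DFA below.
Complement accept states = All states \ Original accept states
= {A, B, C, D, E} \ {C, E}
{A, B, D}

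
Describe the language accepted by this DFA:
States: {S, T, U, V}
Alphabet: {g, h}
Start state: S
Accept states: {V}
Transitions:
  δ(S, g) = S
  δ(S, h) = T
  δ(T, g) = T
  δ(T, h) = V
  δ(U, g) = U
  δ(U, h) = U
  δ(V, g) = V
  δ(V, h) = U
Testing a few strings:
  'hg' → reject
  'gghh' → accept
  'ggh' → reject
  'h' → reject
State roles: S=zero h's; T=one h; U=≥ three h's (dead); V=two h's
All strings over {g,h} containing exactly two h's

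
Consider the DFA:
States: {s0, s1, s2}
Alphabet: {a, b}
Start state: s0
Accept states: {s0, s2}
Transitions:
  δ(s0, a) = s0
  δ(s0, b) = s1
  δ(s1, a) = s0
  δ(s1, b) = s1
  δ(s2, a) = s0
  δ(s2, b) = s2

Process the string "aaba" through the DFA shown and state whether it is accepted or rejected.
Processing string "aaba":
  s0 --a--> s0
  s0 --a--> s0
  s0 --b--> s1
  s1 --a--> s0
Final state: s0
Accept states: {s0, s2}
Yes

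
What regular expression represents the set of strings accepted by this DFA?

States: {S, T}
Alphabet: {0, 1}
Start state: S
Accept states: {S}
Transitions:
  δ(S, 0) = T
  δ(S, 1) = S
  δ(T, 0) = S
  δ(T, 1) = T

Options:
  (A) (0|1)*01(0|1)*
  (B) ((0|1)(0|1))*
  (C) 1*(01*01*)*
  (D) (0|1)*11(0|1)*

Check each option against the DFA on short strings; one disagreement eliminates an option:
  (A) (0|1)*01(0|1)*: on ε the DFA stays in S and accepts (S ∈ Accept), but the regex does not match it → eliminate
  (B) ((0|1)(0|1))*: on '1' the DFA goes S → S and accepts (S ∈ Accept), but the regex does not match it → eliminate
  (C) 1*(01*01*)*: agrees with the DFA on every string of length ≤ 6
  (D) (0|1)*11(0|1)*: on ε the DFA stays in S and accepts (S ∈ Accept), but the regex does not match it → eliminate
Only (C) is consistent with the DFA.
(C) 1*(01*01*)*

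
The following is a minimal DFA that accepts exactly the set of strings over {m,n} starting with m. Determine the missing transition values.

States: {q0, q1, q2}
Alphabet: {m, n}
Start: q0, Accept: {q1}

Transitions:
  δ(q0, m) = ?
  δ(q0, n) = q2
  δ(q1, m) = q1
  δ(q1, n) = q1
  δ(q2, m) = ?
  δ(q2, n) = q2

From the language and accept set, identify what each state tracks — q0: no input read; q1: started with m; q2: started with n (dead).
Each missing δ(q, a) is the state matching the new tracked value after reading a.
δ(q0, m) = q1; δ(q2, m) = q2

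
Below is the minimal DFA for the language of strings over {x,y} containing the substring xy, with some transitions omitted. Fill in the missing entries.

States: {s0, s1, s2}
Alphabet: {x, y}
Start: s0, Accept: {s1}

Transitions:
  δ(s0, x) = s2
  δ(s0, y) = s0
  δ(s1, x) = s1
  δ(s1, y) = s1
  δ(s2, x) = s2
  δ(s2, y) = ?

From the language and accept set, identify what each state tracks — s0: no x seen yet; s1: substring xy seen; s2: seen a x, waiting for y.
Each missing δ(q, a) is the state matching the new tracked value after reading a.
δ(s2, y) = s1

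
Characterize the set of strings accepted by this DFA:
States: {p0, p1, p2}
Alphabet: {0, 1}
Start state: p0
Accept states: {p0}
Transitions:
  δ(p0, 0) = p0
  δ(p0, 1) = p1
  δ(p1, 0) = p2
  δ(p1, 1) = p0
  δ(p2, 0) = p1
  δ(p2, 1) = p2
Testing a few strings:
  '10' → reject
  '111' → reject
  '00' → accept
  '11' → accept
State roles: p0=value ≡ 0 (mod 3); p1=value ≡ 1 (mod 3); p2=value ≡ 2 (mod 3)
All binary strings representing a multiple of 3 (read in base 2; leading zeros allowed and ε counts as 0)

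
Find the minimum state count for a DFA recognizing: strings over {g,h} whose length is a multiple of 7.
By Myhill–Nerode, count the distinguishable equivalence classes: 7 classes — one per residue of the length mod 7; class i is distinguished from class j by any string of length (7 − i) mod 7.
7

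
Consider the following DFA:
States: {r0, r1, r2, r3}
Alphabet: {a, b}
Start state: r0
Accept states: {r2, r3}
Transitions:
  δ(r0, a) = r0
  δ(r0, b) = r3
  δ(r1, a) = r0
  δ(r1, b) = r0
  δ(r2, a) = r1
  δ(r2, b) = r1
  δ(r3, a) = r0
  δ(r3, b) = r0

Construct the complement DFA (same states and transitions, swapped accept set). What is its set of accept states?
Complement accept states = All states \ Original accept states
= {r0, r1, r2, r3} \ {r2, r3}
{r0, r1}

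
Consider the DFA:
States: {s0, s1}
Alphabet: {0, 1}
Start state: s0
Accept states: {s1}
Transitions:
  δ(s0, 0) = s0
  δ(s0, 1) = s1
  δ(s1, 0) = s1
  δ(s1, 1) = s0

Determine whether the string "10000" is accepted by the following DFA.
Processing string "10000":
  s0 --1--> s1
  s1 --0--> s1
  s1 --0--> s1
  s1 --0--> s1
  s1 --0--> s1
Final state: s1
Accept states: {s1}
Yes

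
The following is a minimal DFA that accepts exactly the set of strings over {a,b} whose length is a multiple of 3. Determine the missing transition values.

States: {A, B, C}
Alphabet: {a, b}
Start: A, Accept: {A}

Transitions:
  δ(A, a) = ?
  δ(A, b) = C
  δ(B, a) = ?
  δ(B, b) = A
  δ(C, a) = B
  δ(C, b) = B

From the language and accept set, identify what each state tracks — A: length ≡ 0 (mod 3); B: length ≡ 2 (mod 3); C: length ≡ 1 (mod 3).
Each missing δ(q, a) is the state matching the new tracked value after reading a.
δ(A, a) = C; δ(B, a) = A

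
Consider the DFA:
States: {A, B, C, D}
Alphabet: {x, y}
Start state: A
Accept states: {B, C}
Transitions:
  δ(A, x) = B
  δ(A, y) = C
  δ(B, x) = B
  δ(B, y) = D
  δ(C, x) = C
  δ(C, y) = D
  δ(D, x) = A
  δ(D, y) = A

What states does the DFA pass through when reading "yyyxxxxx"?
read 'y': A → C
  read 'y': C → D
  read 'y': D → A
  read 'x': A → B
  read 'x': B → B
  read 'x': B → B
  read 'x': B → B
  read 'x': B → B
A -> C -> D -> A -> B -> B -> B -> B -> B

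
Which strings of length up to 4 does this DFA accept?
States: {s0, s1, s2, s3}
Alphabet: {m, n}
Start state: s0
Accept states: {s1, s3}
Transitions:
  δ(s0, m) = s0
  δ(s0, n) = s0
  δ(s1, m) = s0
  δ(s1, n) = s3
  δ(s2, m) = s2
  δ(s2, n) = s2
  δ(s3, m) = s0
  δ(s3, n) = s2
None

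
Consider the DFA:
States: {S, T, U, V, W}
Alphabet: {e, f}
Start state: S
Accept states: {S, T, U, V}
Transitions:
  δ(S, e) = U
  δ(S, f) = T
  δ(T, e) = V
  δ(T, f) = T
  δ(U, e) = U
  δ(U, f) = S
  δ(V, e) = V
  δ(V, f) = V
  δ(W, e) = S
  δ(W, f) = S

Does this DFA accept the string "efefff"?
Processing string "efefff":
  S --e--> U
  U --f--> S
  S --e--> U
  U --f--> S
  S --f--> T
  T --f--> T
Final state: T
Accept states: {S, T, U, V}
Yes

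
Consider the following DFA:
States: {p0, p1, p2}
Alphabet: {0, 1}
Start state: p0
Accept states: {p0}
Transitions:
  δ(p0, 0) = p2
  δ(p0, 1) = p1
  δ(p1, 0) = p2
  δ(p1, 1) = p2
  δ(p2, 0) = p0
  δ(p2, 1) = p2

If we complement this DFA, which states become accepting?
Complement accept states = All states \ Original accept states
= {p0, p1, p2} \ {p0}
{p1, p2}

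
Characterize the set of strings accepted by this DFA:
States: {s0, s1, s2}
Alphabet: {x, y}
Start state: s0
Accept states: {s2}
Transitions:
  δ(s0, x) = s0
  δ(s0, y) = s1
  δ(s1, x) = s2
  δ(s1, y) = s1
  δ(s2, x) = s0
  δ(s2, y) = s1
Testing a few strings:
  'yxx' → reject
  'xy' → reject
  'yxxy' → reject
  'yx' → accept
State roles: s0=no suffix match; s1=one trailing y; s2=suffix is yx
All strings over {x,y} ending with yx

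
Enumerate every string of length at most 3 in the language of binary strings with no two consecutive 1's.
ε, 0, 1, 00, 01, 10, 000, 001, 010, 100, 101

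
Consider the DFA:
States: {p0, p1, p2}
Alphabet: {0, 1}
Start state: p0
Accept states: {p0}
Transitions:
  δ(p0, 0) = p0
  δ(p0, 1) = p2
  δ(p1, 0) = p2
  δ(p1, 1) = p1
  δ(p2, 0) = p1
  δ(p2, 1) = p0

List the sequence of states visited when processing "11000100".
read '1': p0 → p2
  read '1': p2 → p0
  read '0': p0 → p0
  read '0': p0 → p0
  read '0': p0 → p0
  read '1': p0 → p2
  read '0': p2 → p1
  read '0': p1 → p2
p0 -> p2 -> p0 -> p0 -> p0 -> p0 -> p2 -> p1 -> p2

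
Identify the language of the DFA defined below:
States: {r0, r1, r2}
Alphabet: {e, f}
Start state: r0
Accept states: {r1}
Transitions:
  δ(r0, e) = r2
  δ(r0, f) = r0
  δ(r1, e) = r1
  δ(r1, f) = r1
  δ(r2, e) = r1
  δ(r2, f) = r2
Testing a few strings:
  'e' → reject
  'feef' → accept
  'f' → reject
  'ef' → reject
State roles: r0=zero e's seen; r1=≥ two e's seen; r2=one e seen
All strings over {e,f} containing at least two e's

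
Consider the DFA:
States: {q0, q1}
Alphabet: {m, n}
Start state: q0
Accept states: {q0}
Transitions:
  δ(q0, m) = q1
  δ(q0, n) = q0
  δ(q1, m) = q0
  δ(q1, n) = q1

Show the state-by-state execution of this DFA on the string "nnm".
read 'n': q0 → q0
  read 'n': q0 → q0
  read 'm': q0 → q1
q0 -> q0 -> q0 -> q1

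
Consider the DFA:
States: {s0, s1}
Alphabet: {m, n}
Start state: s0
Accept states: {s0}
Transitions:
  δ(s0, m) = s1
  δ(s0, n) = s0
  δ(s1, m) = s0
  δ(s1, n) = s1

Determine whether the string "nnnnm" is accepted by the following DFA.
Processing string "nnnnm":
  s0 --n--> s0
  s0 --n--> s0
  s0 --n--> s0
  s0 --n--> s0
  s0 --m--> s1
Final state: s1
Accept states: {s0}
No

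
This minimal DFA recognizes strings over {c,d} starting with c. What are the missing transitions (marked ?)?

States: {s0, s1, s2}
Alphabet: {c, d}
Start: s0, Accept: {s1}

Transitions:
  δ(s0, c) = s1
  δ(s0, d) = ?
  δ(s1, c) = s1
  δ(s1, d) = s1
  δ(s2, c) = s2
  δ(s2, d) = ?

From the language and accept set, identify what each state tracks — s0: no input read; s1: started with c; s2: started with d (dead).
Each missing δ(q, a) is the state matching the new tracked value after reading a.
δ(s0, d) = s2; δ(s2, d) = s2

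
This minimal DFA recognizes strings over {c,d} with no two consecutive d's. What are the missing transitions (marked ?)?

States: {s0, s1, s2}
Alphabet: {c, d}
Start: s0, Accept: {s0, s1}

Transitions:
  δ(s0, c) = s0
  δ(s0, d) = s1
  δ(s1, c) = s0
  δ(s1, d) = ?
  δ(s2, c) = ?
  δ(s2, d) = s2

From the language and accept set, identify what each state tracks — s0: last symbol not d (ok); s1: last symbol d (ok); s2: saw dd (dead).
Each missing δ(q, a) is the state matching the new tracked value after reading a.
δ(s1, d) = s2; δ(s2, c) = s2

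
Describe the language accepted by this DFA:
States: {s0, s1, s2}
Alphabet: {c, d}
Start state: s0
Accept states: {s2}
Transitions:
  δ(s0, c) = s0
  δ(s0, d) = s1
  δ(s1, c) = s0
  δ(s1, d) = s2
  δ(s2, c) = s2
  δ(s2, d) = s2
Testing a few strings:
  'cc' → reject
  'ccc' → reject
  'dc' → reject
  'ddc' → accept
State roles: s0=no progress toward dd; s1=one trailing d; s2=substring dd seen
All strings over {c,d} containing the substring dd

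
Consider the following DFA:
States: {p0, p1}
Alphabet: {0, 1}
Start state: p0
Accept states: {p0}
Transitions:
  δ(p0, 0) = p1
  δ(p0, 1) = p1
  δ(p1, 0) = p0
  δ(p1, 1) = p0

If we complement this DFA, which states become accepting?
Complement accept states = All states \ Original accept states
= {p0, p1} \ {p0}
{p1}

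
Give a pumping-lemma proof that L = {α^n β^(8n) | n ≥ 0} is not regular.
Assume L is regular with pumping length p. Idea: pumping the α-block breaks the 1:8 ratio.
Choose s = α^p β^(8p) (length 9p ≥ p). By the pumping lemma, s = xyz with |xy| ≤ p, |y| > 0, so y = α^k with k ≥ 1. Then xy²z = α^(p+k) β^(8p). For this to be in L we would need 8p = 8(p+k), i.e. 8k = 0, contradicting k ≥ 1. So xy²z ∉ L.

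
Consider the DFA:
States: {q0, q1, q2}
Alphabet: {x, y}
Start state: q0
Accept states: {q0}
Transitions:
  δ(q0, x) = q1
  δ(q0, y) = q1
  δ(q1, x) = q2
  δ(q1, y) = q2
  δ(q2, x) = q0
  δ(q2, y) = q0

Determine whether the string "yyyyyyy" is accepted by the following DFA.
Processing string "yyyyyyy":
  q0 --y--> q1
  q1 --y--> q2
  q2 --y--> q0
  q0 --y--> q1
  q1 --y--> q2
  q2 --y--> q0
  q0 --y--> q1
Final state: q1
Accept states: {q0}
No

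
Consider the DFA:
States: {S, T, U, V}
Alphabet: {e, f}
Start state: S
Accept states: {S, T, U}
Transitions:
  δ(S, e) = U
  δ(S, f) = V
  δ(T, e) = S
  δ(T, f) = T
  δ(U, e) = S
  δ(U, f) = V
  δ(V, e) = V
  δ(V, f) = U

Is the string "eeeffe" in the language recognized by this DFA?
Processing string "eeeffe":
  S --e--> U
  U --e--> S
  S --e--> U
  U --f--> V
  V --f--> U
  U --e--> S
Final state: S
Accept states: {S, T, U}
Yes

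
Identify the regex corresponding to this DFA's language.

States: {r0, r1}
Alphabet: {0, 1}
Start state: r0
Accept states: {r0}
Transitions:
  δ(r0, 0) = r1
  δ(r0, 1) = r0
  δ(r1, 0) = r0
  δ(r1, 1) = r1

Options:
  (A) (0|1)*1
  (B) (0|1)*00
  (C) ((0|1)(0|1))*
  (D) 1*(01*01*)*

Check each option against the DFA on short strings; one disagreement eliminates an option:
  (A) (0|1)*1: on ε the DFA stays in r0 and accepts (r0 ∈ Accept), but the regex does not match it → eliminate
  (B) (0|1)*00: on ε the DFA stays in r0 and accepts (r0 ∈ Accept), but the regex does not match it → eliminate
  (C) ((0|1)(0|1))*: on '1' the DFA goes r0 → r0 and accepts (r0 ∈ Accept), but the regex does not match it → eliminate
  (D) 1*(01*01*)*: agrees with the DFA on every string of length ≤ 6
Only (D) is consistent with the DFA.
(D) 1*(01*01*)*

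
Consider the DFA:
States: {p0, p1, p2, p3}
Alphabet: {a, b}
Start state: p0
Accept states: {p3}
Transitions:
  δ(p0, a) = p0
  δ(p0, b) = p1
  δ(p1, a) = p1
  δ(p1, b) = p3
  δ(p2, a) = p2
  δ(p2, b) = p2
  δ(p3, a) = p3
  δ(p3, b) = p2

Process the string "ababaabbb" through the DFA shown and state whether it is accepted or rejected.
Processing string "ababaabbb":
  p0 --a--> p0
  p0 --b--> p1
  p1 --a--> p1
  p1 --b--> p3
  p3 --a--> p3
  p3 --a--> p3
  p3 --b--> p2
  p2 --b--> p2
  p2 --b--> p2
Final state: p2
Accept states: {p3}
No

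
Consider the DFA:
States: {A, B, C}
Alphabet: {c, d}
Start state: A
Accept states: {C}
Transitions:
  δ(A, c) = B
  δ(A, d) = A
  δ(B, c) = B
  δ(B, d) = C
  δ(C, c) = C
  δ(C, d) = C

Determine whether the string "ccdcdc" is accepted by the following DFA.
Processing string "ccdcdc":
  A --c--> B
  B --c--> B
  B --d--> C
  C --c--> C
  C --d--> C
  C --c--> C
Final state: C
Accept states: {C}
Yes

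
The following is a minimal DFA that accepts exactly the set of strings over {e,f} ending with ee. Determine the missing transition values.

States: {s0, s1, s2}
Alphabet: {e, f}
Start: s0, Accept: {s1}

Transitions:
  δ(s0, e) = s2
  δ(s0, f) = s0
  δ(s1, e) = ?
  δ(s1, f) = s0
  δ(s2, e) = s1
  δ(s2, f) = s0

From the language and accept set, identify what each state tracks — s0: last symbol not e; s1: two trailing e's; s2: one trailing e.
Each missing δ(q, a) is the state matching the new tracked value after reading a.
δ(s1, e) = s1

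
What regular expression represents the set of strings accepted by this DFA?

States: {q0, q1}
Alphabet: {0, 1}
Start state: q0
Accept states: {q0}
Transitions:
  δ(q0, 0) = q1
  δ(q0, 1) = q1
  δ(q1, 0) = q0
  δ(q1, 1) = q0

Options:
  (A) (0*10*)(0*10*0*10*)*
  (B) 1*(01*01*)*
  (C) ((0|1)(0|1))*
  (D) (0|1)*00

Check each option against the DFA on short strings; one disagreement eliminates an option:
  (A) (0*10*)(0*10*0*10*)*: on ε the DFA stays in q0 and accepts (q0 ∈ Accept), but the regex does not match it → eliminate
  (B) 1*(01*01*)*: on '1' the DFA goes q0 → q1 and rejects (q1 ∉ Accept), but the regex matches it → eliminate
  (C) ((0|1)(0|1))*: agrees with the DFA on every string of length ≤ 6
  (D) (0|1)*00: on ε the DFA stays in q0 and accepts (q0 ∈ Accept), but the regex does not match it → eliminate
Only (C) is consistent with the DFA.
(C) ((0|1)(0|1))*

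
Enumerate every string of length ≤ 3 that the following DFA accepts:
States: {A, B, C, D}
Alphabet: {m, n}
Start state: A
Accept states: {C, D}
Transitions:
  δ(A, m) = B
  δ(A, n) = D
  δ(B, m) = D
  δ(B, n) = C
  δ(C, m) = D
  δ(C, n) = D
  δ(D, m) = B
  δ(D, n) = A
n, mm, mn, mnm, mnn, nmm, nmn, nnn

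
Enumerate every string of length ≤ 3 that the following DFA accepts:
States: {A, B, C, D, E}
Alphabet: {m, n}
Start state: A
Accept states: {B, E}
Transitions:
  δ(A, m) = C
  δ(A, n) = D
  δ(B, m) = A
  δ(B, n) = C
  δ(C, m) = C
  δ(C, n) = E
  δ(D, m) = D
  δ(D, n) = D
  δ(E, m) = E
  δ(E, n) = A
mn, mmn, mnm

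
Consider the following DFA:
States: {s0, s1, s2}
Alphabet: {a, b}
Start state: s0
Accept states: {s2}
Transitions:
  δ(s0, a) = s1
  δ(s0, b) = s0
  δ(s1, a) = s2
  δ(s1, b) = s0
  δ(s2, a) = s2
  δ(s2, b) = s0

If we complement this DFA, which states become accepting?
Complement accept states = All states \ Original accept states
= {s0, s1, s2} \ {s2}
{s0, s1}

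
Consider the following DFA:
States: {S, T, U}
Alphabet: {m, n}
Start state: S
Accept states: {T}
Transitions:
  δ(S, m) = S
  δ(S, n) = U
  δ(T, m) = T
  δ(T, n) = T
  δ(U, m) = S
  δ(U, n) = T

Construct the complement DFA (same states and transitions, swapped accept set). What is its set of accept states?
Complement accept states = All states \ Original accept states
= {S, T, U} \ {T}
{S, U}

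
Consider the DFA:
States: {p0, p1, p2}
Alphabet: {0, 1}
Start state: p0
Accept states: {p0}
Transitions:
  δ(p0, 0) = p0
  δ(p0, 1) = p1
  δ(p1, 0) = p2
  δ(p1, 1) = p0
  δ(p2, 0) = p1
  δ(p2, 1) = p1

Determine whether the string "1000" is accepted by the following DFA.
Processing string "1000":
  p0 --1--> p1
  p1 --0--> p2
  p2 --0--> p1
  p1 --0--> p2
Final state: p2
Accept states: {p0}
No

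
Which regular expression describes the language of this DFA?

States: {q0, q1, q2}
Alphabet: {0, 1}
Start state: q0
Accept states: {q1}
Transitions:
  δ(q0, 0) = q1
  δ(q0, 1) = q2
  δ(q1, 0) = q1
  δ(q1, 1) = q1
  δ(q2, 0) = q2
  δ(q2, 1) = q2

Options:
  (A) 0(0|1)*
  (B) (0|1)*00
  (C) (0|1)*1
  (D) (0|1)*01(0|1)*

Check each option against the DFA on short strings; one disagreement eliminates an option:
  (A) 0(0|1)*: agrees with the DFA on every string of length ≤ 6
  (B) (0|1)*00: on '0' the DFA goes q0 → q1 and accepts (q1 ∈ Accept), but the regex does not match it → eliminate
  (C) (0|1)*1: on '0' the DFA goes q0 → q1 and accepts (q1 ∈ Accept), but the regex does not match it → eliminate
  (D) (0|1)*01(0|1)*: on '0' the DFA goes q0 → q1 and accepts (q1 ∈ Accept), but the regex does not match it → eliminate
Only (A) is consistent with the DFA.
(A) 0(0|1)*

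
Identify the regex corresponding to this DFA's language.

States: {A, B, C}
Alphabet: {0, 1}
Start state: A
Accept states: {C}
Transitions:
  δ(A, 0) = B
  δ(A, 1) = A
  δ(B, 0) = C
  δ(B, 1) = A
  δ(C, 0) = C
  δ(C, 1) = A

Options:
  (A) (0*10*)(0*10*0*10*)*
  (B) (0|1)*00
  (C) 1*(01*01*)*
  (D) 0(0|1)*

Check each option against the DFA on short strings; one disagreement eliminates an option:
  (A) (0*10*)(0*10*0*10*)*: on '1' the DFA goes A → A and rejects (A ∉ Accept), but the regex matches it → eliminate
  (B) (0|1)*00: agrees with the DFA on every string of length ≤ 6
  (C) 1*(01*01*)*: on ε the DFA stays in A and rejects (A ∉ Accept), but the regex matches it → eliminate
  (D) 0(0|1)*: on '0' the DFA goes A → B and rejects (B ∉ Accept), but the regex matches it → eliminate
Only (B) is consistent with the DFA.
(B) (0|1)*00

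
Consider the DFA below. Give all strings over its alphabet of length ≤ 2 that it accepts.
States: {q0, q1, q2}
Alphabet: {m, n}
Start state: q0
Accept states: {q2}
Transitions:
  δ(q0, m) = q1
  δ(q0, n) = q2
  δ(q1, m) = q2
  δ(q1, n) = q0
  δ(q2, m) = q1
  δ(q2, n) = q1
n, mm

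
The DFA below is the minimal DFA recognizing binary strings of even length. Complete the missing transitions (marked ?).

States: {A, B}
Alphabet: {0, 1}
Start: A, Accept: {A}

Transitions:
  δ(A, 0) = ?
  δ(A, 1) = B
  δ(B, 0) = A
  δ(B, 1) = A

From the language and accept set, identify what each state tracks — A: even length so far; B: odd length so far.
Each missing δ(q, a) is the state matching the new tracked value after reading a.
δ(A, 0) = B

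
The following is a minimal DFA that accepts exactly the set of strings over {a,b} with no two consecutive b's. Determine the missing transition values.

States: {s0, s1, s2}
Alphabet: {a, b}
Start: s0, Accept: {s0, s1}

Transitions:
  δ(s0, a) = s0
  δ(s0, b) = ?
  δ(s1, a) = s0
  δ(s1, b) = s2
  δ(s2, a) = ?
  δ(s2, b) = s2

From the language and accept set, identify what each state tracks — s0: last symbol not b (ok); s1: last symbol b (ok); s2: saw bb (dead).
Each missing δ(q, a) is the state matching the new tracked value after reading a.
δ(s0, b) = s1; δ(s2, a) = s2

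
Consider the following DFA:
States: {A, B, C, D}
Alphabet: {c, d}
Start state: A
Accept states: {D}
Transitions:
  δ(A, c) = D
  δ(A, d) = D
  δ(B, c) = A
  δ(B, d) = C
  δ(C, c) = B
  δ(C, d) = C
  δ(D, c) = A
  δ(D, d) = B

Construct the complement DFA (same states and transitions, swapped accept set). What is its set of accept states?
Complement accept states = All states \ Original accept states
= {A, B, C, D} \ {D}
{A, B, C}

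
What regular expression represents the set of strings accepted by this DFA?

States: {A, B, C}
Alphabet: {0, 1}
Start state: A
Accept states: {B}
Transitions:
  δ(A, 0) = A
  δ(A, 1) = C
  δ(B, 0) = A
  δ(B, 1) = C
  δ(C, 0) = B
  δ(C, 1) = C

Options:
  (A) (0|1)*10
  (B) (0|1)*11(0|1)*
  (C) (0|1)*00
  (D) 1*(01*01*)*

Check each option against the DFA on short strings; one disagreement eliminates an option:
  (A) (0|1)*10: agrees with the DFA on every string of length ≤ 6
  (B) (0|1)*11(0|1)*: on '10' the DFA goes A → C → B and accepts (B ∈ Accept), but the regex does not match it → eliminate
  (C) (0|1)*00: on '00' the DFA goes A → A → A and rejects (A ∉ Accept), but the regex matches it → eliminate
  (D) 1*(01*01*)*: on ε the DFA stays in A and rejects (A ∉ Accept), but the regex matches it → eliminate
Only (A) is consistent with the DFA.
(A) (0|1)*10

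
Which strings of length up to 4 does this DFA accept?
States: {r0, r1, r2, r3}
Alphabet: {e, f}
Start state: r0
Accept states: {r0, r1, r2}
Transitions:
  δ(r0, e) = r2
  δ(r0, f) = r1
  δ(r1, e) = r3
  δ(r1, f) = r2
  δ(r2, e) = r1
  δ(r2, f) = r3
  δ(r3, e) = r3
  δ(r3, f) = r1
ε, e, f, ee, ff, eef, eff, fef, ffe, eeef, eefe, efef, efff, feef, feff, ffef, ffff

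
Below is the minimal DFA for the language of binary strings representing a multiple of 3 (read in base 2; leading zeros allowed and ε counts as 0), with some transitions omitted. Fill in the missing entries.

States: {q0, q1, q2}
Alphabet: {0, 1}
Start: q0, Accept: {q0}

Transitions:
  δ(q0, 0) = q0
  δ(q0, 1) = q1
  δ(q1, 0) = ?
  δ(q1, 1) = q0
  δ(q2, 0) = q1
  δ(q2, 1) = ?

From the language and accept set, identify what each state tracks — q0: value ≡ 0 (mod 3); q1: value ≡ 1 (mod 3); q2: value ≡ 2 (mod 3).
Each missing δ(q, a) is the state matching the new tracked value after reading a.
δ(q1, 0) = q2; δ(q2, 1) = q2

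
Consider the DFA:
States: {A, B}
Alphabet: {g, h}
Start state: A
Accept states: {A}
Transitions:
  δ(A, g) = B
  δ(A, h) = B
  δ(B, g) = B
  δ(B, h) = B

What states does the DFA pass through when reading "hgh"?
read 'h': A → B
  read 'g': B → B
  read 'h': B → B
A -> B -> B -> B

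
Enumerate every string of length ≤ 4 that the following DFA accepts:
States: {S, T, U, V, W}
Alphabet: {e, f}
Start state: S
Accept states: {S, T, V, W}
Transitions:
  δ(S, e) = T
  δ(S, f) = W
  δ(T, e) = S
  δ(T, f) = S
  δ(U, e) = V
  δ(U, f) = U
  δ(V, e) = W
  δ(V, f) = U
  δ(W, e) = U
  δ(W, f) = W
ε, e, f, ee, ef, ff, eee, eef, efe, eff, fee, fff, eeee, eeef, eeff, efee, efef, efff, feee, fefe, ffee, ffff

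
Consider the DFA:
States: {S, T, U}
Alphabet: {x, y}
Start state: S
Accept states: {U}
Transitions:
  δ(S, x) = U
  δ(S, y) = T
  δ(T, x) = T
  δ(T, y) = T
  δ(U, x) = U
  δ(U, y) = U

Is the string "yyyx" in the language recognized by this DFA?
Processing string "yyyx":
  S --y--> T
  T --y--> T
  T --y--> T
  T --x--> T
Final state: T
Accept states: {U}
No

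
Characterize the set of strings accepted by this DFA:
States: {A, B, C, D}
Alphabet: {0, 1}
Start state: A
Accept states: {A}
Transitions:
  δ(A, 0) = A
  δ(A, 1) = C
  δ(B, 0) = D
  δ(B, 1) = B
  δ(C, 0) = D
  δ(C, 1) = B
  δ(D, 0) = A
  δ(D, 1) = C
Testing a few strings:
  '1000' → accept
  '111' → reject
  '011' → reject
  '0' → accept
State roles: A=value ≡ 0 (mod 4); B=value ≡ 3 (mod 4); C=value ≡ 1 (mod 4); D=value ≡ 2 (mod 4)
All binary strings representing a multiple of 4 (read in base 2; leading zeros allowed and ε counts as 0)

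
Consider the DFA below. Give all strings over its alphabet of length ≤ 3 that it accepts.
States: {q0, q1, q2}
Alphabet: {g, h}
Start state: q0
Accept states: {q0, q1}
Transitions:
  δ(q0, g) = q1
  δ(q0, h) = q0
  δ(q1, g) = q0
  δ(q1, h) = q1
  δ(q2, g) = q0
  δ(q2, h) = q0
ε, g, h, gg, gh, hg, hh, ggg, ggh, ghg, ghh, hgg, hgh, hhg, hhh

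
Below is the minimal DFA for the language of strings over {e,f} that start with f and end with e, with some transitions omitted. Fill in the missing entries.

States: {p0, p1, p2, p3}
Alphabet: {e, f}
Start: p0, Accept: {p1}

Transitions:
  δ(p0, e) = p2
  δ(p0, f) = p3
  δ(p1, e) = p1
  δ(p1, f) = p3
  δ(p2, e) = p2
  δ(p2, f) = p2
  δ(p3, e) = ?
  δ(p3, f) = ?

From the language and accept set, identify what each state tracks — p0: no input read; p1: started with f, last symbol e; p2: started with e (dead); p3: started with f, last symbol f.
Each missing δ(q, a) is the state matching the new tracked value after reading a.
δ(p3, e) = p1; δ(p3, f) = p3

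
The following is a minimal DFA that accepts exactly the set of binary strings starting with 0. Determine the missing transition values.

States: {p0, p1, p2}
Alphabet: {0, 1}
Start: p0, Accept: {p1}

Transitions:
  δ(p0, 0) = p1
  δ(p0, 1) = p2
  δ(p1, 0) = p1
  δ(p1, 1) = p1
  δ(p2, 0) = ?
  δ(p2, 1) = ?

From the language and accept set, identify what each state tracks — p0: no input read; p1: started with 0; p2: started with 1 (dead).
Each missing δ(q, a) is the state matching the new tracked value after reading a.
δ(p2, 0) = p2; δ(p2, 1) = p2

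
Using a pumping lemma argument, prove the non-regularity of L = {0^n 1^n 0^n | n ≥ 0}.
Assume L is regular with pumping length p. Idea: pumping the first 0-block unbalances it against the other two.
Choose s = 0^p 1^p 0^p ∈ L (|s| = 3p ≥ p). By the pumping lemma, s = xyz with |xy| ≤ p, |y| > 0, so y = 0^k with k ≥ 1, inside the first 0-block. Then xy²z = 0^(p+k) 1^p 0^p. The first block has length p+k ≠ p, so the three block lengths are no longer equal and xy²z ∉ L.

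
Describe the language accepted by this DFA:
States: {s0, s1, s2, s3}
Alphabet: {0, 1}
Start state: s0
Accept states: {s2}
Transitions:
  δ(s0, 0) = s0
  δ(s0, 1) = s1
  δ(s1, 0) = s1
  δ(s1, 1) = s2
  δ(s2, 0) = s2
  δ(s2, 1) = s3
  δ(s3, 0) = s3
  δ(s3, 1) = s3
Testing a few strings:
  '0' → reject
  '01' → reject
  '111' → reject
  '0110' → accept
State roles: s0=zero 1's; s1=one 1; s2=two 1's; s3=≥ three 1's (dead)
All binary strings containing exactly two 1's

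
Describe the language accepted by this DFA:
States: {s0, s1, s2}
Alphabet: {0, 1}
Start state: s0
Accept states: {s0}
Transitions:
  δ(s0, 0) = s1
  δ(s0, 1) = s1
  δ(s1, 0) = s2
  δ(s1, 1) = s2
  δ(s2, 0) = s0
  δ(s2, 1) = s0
Testing a few strings:
  '1' → reject
  '1111' → reject
  '101' → accept
  '01' → reject
State roles: s0=length ≡ 0 (mod 3); s1=length ≡ 1 (mod 3); s2=length ≡ 2 (mod 3)
All binary strings whose length is a multiple of 3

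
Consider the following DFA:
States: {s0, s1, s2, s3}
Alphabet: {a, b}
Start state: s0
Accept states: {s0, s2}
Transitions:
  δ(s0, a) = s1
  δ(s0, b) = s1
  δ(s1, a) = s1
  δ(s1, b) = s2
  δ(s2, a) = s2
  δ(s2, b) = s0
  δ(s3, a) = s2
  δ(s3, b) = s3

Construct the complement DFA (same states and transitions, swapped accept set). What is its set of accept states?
Complement accept states = All states \ Original accept states
= {s0, s1, s2, s3} \ {s0, s2}
{s1, s3}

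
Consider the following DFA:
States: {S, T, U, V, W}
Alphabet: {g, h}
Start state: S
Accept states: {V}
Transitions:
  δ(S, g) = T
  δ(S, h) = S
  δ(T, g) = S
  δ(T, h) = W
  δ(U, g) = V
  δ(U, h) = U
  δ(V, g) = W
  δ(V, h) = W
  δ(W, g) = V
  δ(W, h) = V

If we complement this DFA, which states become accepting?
Complement accept states = All states \ Original accept states
= {S, T, U, V, W} \ {V}
{S, T, U, W}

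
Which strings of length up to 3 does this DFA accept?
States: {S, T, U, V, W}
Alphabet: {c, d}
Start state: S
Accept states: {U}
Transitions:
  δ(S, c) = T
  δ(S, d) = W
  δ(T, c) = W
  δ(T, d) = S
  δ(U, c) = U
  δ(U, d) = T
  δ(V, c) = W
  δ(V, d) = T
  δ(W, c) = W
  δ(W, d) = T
None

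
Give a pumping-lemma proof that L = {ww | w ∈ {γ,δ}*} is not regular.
Assume L is regular with pumping length p. Idea: pumping the leading γ-block breaks the equality of the two halves.
Choose s = γ^p δ γ^p δ ∈ L (with w = γ^p δ). |s| = 2p+2 ≥ p. By the pumping lemma, s = xyz with |xy| ≤ p, |y| > 0, so y = γ^k with k ≥ 1, in the first γ-block. Then xy²z = γ^(p+k) δ γ^p δ, of length 2p+2+k. If k is odd this length is odd, so it cannot be of the form ww. If k is even, each half has length p+1+k/2 ≤ p+k, so the first half lies entirely inside the leading γ-block and contains no δ, while the second half ends in δ; the halves differ. Either way xy²z ∉ L.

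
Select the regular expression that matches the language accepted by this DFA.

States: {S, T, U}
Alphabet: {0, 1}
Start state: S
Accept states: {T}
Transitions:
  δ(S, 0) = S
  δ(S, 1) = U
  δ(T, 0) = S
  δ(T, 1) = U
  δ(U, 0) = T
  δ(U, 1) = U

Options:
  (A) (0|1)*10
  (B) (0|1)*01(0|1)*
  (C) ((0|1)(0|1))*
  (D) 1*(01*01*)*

Check each option against the DFA on short strings; one disagreement eliminates an option:
  (A) (0|1)*10: agrees with the DFA on every string of length ≤ 6
  (B) (0|1)*01(0|1)*: on '01' the DFA goes S → S → U and rejects (U ∉ Accept), but the regex matches it → eliminate
  (C) ((0|1)(0|1))*: on ε the DFA stays in S and rejects (S ∉ Accept), but the regex matches it → eliminate
  (D) 1*(01*01*)*: on ε the DFA stays in S and rejects (S ∉ Accept), but the regex matches it → eliminate
Only (A) is consistent with the DFA.
(A) (0|1)*10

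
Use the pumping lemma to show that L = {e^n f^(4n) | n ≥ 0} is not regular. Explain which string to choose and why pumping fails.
Assume L is regular with pumping length p. Idea: pumping the e-block breaks the 1:4 ratio.
Choose s = e^p f^(4p) (length 5p ≥ p). By the pumping lemma, s = xyz with |xy| ≤ p, |y| > 0, so y = e^k with k ≥ 1. Then xy²z = e^(p+k) f^(4p). For this to be in L we would need 4p = 4(p+k), i.e. 4k = 0, contradicting k ≥ 1. So xy²z ∉ L.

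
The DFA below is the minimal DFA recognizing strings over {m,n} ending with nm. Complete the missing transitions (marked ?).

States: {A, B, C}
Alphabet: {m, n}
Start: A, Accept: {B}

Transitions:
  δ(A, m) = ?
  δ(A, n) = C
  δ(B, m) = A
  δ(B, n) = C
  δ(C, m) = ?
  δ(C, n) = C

From the language and accept set, identify what each state tracks — A: no suffix match; B: suffix is nm; C: one trailing n.
Each missing δ(q, a) is the state matching the new tracked value after reading a.
δ(A, m) = A; δ(C, m) = B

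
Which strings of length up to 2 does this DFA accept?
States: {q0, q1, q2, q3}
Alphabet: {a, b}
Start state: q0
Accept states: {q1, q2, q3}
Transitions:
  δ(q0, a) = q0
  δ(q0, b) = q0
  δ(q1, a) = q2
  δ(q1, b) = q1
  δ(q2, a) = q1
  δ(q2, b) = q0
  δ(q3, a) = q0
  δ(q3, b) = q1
None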